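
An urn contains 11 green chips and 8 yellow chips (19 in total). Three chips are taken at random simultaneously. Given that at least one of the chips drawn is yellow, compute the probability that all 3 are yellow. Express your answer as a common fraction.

P(all 3 yellow) = C(8,3)/C(19,3) = 56/969; P(at least one yellow) = 1 − C(11,3)/C(19,3) = 268/323.
Since 'all 3 yellow' ⊆ 'at least one yellow', P(all 3 | at least one) = 56/969 / 268/323 = 14/201 ≈ 0.0697.

14/201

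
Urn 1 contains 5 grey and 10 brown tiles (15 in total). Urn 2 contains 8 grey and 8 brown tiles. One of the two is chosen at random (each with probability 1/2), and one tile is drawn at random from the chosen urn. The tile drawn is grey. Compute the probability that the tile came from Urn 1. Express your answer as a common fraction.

2/5

P(grey | Urn 1) = 1/3; P(grey | Urn 2) = 1/2.
P(grey) = 1/2·1/3 + 1/2·1/2 = 5/12.
By Bayes' rule, P(Urn 1 | grey) = 1/6 / 5/12 = 2/5 ≈ 0.4000.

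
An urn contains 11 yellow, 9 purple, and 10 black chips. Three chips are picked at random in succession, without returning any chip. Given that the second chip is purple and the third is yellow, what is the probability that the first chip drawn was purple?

2/7

P(first=purple and the second chip is purple and the third is yellow) = (9/30)·(8/29)·(11/28) = 33/1015.
P(E) = Σ over first color = 33/812 + 33/1015 + 33/812 = 33/290.
By Bayes, P(first=purple | E) = 33/1015 / 33/290 = 2/7 ≈ 0.2857.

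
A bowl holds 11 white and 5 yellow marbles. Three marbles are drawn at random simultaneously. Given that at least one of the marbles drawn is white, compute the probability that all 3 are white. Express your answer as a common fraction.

3/10

P(all 3 white) = C(11,3)/C(16,3) = 33/112; P(at least one white) = 1 − C(5,3)/C(16,3) = 55/56.
Since 'all 3 white' ⊆ 'at least one white', P(all 3 | at least one) = 33/112 / 55/56 = 3/10 ≈ 0.3000.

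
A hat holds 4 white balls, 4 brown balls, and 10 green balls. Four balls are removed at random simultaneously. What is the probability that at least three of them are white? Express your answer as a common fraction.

Sum the hypergeometric tail for j = 3,…,4 white balls.
Favorable = C(4,3)·C(14,1) + C(4,4)·C(14,0) = 57; total = C(18,4) = 3060.
P = 57/3060 = 19/1020 ≈ 0.0186.

19/1020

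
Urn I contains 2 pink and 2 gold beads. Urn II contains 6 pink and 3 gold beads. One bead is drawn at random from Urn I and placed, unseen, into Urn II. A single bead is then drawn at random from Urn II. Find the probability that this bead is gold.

Condition on how many of the transferred beads are gold (from Urn I: 2 gold of 4; then Urn II has 10 total).
  0 gold: C(2,0)C(2,1)/C(4,1) = 1/2; then P = 3/10
  1 gold: C(2,1)C(2,0)/C(4,1) = 1/2; then P = 4/10
P(gold from Urn II) = 7/20 ≈ 0.3500.

7/20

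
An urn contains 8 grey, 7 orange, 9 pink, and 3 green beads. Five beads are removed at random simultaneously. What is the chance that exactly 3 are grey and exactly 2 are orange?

196/13455

Unordered draws without replacement: count favorable combinations over C(27,5).
Favorable = C(8,3) · C(7,2) · C(9,0) · C(3,0) = 1176; total = C(27,5) = 80730.
P = 1176/80730 = 196/13455 ≈ 0.0146.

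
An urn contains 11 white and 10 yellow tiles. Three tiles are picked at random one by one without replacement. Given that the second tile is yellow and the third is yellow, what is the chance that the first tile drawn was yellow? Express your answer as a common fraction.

8/19

P(first=yellow and the second tile is yellow and the third is yellow) = (10/21)·(9/20)·(8/19) = 12/133.
P(E) = Σ over first color = 33/266 + 12/133 = 3/14.
By Bayes, P(first=yellow | E) = 12/133 / 3/14 = 8/19 ≈ 0.4211.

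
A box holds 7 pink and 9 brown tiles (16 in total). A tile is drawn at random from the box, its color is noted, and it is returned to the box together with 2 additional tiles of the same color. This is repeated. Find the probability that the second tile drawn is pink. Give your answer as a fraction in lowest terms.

Condition on the first draw. If first is pink (prob 7/16), second-pink has prob (9)/(18); if not (prob 9/16), it has prob 7/(18).
P = (7/16)·(9/18) + (9/16)·(7/18) = 7/16 ≈ 0.4375.

7/16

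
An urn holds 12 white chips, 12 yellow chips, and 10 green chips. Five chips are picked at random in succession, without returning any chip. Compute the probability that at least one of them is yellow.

3817/4216

Use the complement: P(at least one yellow) = 1 − P(no yellow).
P(none) = C(22,5)/C(34,5) = 26334/278256.
So P = 1 − 26334/278256 = 3817/4216 ≈ 0.9054.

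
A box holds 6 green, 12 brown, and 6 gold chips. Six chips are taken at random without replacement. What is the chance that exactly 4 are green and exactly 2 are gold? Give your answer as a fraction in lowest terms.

Unordered draws without replacement: count favorable combinations over C(24,6).
Favorable = C(6,4) · C(12,0) · C(6,2) = 225; total = C(24,6) = 134596.
P = 225/134596 = 225/134596 ≈ 0.0017.

225/134596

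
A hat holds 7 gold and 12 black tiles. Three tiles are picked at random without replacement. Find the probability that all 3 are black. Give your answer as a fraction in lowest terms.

220/969

Unordered draws without replacement: count favorable combinations over C(19,3).
Favorable = C(7,0) · C(12,3) = 220; total = C(19,3) = 969.
P = 220/969 = 220/969 ≈ 0.2270.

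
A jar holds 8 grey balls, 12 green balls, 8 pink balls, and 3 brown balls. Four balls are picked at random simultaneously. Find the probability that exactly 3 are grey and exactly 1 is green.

96/4495

Unordered draws without replacement: count favorable combinations over C(31,4).
Favorable = C(8,3) · C(12,1) · C(8,0) · C(3,0) = 672; total = C(31,4) = 31465.
P = 672/31465 = 96/4495 ≈ 0.0214.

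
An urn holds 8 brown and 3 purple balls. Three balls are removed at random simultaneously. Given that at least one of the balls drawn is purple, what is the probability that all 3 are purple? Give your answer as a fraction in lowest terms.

P(all 3 purple) = C(3,3)/C(11,3) = 1/165; P(at least one purple) = 1 − C(8,3)/C(11,3) = 109/165.
Since 'all 3 purple' ⊆ 'at least one purple', P(all 3 | at least one) = 1/165 / 109/165 = 1/109 ≈ 0.0092.

1/109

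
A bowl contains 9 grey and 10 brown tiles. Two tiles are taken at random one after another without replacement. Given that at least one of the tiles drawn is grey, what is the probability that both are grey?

2/7

P(both grey) = C(9,2)/C(19,2) = 4/19; P(at least one grey) = 1 − C(10,2)/C(19,2) = 14/19.
Since 'both grey' ⊆ 'at least one grey', P(both | at least one) = 4/19 / 14/19 = 2/7 ≈ 0.2857.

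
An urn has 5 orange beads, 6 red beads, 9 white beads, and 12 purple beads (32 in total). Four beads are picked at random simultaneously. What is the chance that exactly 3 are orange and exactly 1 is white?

Unordered draws without replacement: count favorable combinations over C(32,4).
Favorable = C(5,3) · C(6,0) · C(9,1) · C(12,0) = 90; total = C(32,4) = 35960.
P = 90/35960 = 9/3596 ≈ 0.0025.

9/3596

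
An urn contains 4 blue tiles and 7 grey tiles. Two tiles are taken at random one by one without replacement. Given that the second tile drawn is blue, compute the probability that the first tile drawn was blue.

P(first=blue and the second tile drawn is blue) = (4/11)·(3/10) = 6/55.
P(the second tile drawn is blue) = Σ over first color = 6/55 + 14/55 = 4/11.
By Bayes, P(first=blue | the second tile drawn is blue) = 6/55 / 4/11 = 3/10 ≈ 0.3000.

3/10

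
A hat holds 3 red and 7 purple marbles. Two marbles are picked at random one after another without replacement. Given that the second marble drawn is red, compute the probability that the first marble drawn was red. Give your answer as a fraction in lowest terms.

2/9

P(first=red and the second marble drawn is red) = (3/10)·(2/9) = 1/15.
P(the second marble drawn is red) = Σ over first color = 1/15 + 7/30 = 3/10.
By Bayes, P(first=red | the second marble drawn is red) = 1/15 / 3/10 = 2/9 ≈ 0.2222.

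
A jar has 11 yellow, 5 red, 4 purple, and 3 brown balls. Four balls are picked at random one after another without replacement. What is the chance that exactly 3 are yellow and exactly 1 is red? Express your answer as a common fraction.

Unordered draws without replacement: count favorable combinations over C(23,4).
Favorable = C(11,3) · C(5,1) · C(4,0) · C(3,0) = 825; total = C(23,4) = 8855.
P = 825/8855 = 15/161 ≈ 0.0932.

15/161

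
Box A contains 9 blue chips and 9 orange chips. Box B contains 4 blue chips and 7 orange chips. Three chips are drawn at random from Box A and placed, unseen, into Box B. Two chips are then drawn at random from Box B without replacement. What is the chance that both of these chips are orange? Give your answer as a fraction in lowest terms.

Condition on how many of the transferred chips are orange (from Box A: 9 orange of 18; then Box B has 14 total).
  0 orange: C(9,0)C(9,3)/C(18,3) = 7/68; then P = C(7,2)/C(14,2) = 3/13
  1 orange: C(9,1)C(9,2)/C(18,3) = 27/68; then P = C(8,2)/C(14,2) = 4/13
  2 orange: C(9,2)C(9,1)/C(18,3) = 27/68; then P = C(9,2)/C(14,2) = 36/91
  3 orange: C(9,3)C(9,0)/C(18,3) = 7/68; then P = C(10,2)/C(14,2) = 45/91
P(both orange) = 1095/3094 ≈ 0.3539.

1095/3094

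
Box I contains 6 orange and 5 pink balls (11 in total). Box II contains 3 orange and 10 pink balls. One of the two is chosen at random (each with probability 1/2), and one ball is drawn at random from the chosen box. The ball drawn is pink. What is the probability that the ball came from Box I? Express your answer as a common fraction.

13/35

P(pink | Box I) = 5/11; P(pink | Box II) = 10/13.
P(pink) = 1/2·5/11 + 1/2·10/13 = 175/286.
By Bayes' rule, P(Box I | pink) = 5/22 / 175/286 = 13/35 ≈ 0.3714.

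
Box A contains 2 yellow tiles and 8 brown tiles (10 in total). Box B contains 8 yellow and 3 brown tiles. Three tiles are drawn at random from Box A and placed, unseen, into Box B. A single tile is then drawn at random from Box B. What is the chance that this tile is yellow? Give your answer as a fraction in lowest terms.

43/70

Condition on how many of the transferred tiles are yellow (from Box A: 2 yellow of 10; then Box B has 14 total).
  0 yellow: C(2,0)C(8,3)/C(10,3) = 7/15; then P = 8/14
  1 yellow: C(2,1)C(8,2)/C(10,3) = 7/15; then P = 9/14
  2 yellow: C(2,2)C(8,1)/C(10,3) = 1/15; then P = 10/14
P(yellow from Box B) = 43/70 ≈ 0.6143.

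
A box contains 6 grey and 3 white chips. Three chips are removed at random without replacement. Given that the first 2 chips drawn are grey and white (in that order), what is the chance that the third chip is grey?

After removing 1 grey, 1 white, the box has 5 grey out of 7 remaining.
P(third is grey | given) = 5/7 ≈ 0.7143.

5/7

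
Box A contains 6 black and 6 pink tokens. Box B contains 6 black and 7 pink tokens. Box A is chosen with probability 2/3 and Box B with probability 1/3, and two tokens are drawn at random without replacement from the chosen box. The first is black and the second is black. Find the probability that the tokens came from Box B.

11/37

P(E | Box A) = 5/22; P(E | Box B) = 5/26.
P(E) = 2/3·5/22 + 1/3·5/26 = 185/858.
By Bayes' rule, P(Box B | E) = 5/78 / 185/858 = 11/37 ≈ 0.2973.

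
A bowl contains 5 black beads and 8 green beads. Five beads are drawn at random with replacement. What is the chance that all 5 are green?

32768/371293

Multiply the conditional probability of each draw in order, with replacement (the composition resets each draw).
P = (8/13) · (8/13) · (8/13) · (8/13) · (8/13) = 32768/371293 ≈ 0.0883.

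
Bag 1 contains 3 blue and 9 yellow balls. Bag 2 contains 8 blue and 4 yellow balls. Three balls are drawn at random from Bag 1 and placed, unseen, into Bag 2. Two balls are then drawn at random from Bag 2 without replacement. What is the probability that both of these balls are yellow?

61/385

Condition on how many of the transferred balls are yellow (from Bag 1: 9 yellow of 12; then Bag 2 has 15 total).
  0 yellow: C(9,0)C(3,3)/C(12,3) = 1/220; then P = C(4,2)/C(15,2) = 2/35
  1 yellow: C(9,1)C(3,2)/C(12,3) = 27/220; then P = C(5,2)/C(15,2) = 2/21
  2 yellow: C(9,2)C(3,1)/C(12,3) = 27/55; then P = C(6,2)/C(15,2) = 1/7
  3 yellow: C(9,3)C(3,0)/C(12,3) = 21/55; then P = C(7,2)/C(15,2) = 1/5
P(both yellow) = 61/385 ≈ 0.1584.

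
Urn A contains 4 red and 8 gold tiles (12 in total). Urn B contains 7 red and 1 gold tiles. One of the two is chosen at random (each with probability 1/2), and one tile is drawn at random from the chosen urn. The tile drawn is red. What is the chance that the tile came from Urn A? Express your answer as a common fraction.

P(red | Urn A) = 1/3; P(red | Urn B) = 7/8.
P(red) = 1/2·1/3 + 1/2·7/8 = 29/48.
By Bayes' rule, P(Urn A | red) = 1/6 / 29/48 = 8/29 ≈ 0.2759.

8/29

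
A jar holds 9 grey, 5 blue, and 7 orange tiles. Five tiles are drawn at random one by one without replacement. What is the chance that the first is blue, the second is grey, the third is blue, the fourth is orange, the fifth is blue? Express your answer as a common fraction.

Multiply the conditional probability of each draw in order, without replacement, so each draw removes one from its color and from the total.
P = (5/21) · (9/20) · (4/19) · (7/18) · (3/17) = 1/646 ≈ 0.0015.

1/646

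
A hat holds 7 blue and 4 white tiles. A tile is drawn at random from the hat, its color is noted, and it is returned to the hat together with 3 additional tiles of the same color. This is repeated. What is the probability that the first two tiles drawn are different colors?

Either white then blue, or blue then white; after the first draw the total is 14.
P = (4/11)·(7/14) + (7/11)·(4/14) = 4/11 ≈ 0.3636.

4/11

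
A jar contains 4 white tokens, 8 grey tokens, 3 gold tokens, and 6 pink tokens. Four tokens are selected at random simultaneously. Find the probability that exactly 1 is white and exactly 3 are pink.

16/1197

Unordered draws without replacement: count favorable combinations over C(21,4).
Favorable = C(4,1) · C(8,0) · C(3,0) · C(6,3) = 80; total = C(21,4) = 5985.
P = 80/5985 = 16/1197 ≈ 0.0134.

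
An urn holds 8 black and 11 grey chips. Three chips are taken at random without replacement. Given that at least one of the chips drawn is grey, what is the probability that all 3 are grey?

15/83

P(all 3 grey) = C(11,3)/C(19,3) = 55/323; P(at least one grey) = 1 − C(8,3)/C(19,3) = 913/969.
Since 'all 3 grey' ⊆ 'at least one grey', P(all 3 | at least one) = 55/323 / 913/969 = 15/83 ≈ 0.1807.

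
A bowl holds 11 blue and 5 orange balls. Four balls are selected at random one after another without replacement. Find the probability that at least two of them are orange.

19/52

Sum the hypergeometric tail for j = 2,…,4 orange balls.
Favorable = C(5,2)·C(11,2) + C(5,3)·C(11,1) + C(5,4)·C(11,0) = 665; total = C(16,4) = 1820.
P = 665/1820 = 19/52 ≈ 0.3654.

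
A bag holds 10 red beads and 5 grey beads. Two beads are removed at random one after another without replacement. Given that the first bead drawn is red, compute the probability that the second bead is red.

After removing 1 red, the bag has 9 red out of 14 remaining.
P(second is red | given) = 9/14 ≈ 0.6429.

9/14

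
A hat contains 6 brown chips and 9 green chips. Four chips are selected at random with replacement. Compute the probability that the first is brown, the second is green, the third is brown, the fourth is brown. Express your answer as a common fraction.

Multiply the conditional probability of each draw in order, with replacement (the composition resets each draw).
P = (6/15) · (9/15) · (6/15) · (6/15) = 24/625 ≈ 0.0384.

24/625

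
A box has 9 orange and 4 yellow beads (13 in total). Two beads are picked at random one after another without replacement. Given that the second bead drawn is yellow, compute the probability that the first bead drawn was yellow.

1/4

P(first=yellow and the second bead drawn is yellow) = (4/13)·(3/12) = 1/13.
P(the second bead drawn is yellow) = Σ over first color = 3/13 + 1/13 = 4/13.
By Bayes, P(first=yellow | the second bead drawn is yellow) = 1/13 / 4/13 = 1/4 ≈ 0.2500.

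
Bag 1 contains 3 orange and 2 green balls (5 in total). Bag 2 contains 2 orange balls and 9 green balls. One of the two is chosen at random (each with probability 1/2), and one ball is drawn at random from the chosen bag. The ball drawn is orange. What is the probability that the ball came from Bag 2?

10/43

P(orange | Bag 1) = 3/5; P(orange | Bag 2) = 2/11.
P(orange) = 1/2·3/5 + 1/2·2/11 = 43/110.
By Bayes' rule, P(Bag 2 | orange) = 1/11 / 43/110 = 10/43 ≈ 0.2326.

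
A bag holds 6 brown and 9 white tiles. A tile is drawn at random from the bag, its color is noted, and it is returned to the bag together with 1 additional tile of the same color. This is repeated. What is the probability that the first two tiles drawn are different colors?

Either brown then white, or white then brown; after the first draw the total is 16.
P = (6/15)·(9/16) + (9/15)·(6/16) = 9/20 ≈ 0.4500.

9/20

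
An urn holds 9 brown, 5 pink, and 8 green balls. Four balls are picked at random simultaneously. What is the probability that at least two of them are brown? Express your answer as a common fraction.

Sum the hypergeometric tail for j = 2,…,4 brown balls.
Favorable = C(9,2)·C(13,2) + C(9,3)·C(13,1) + C(9,4)·C(13,0) = 4026; total = C(22,4) = 7315.
P = 4026/7315 = 366/665 ≈ 0.5504.

366/665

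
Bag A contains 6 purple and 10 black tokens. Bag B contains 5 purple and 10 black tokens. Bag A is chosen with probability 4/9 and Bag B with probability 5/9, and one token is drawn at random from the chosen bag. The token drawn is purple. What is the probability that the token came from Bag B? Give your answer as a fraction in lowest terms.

10/19

P(purple | Bag A) = 3/8; P(purple | Bag B) = 1/3.
P(purple) = 4/9·3/8 + 5/9·1/3 = 19/54.
By Bayes' rule, P(Bag B | purple) = 5/27 / 19/54 = 10/19 ≈ 0.5263.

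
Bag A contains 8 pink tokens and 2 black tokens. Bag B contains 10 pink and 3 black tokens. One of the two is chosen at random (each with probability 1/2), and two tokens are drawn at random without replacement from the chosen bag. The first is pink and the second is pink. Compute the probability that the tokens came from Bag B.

675/1403

P(E | Bag A) = 28/45; P(E | Bag B) = 15/26.
P(E) = 1/2·28/45 + 1/2·15/26 = 1403/2340.
By Bayes' rule, P(Bag B | E) = 15/52 / 1403/2340 = 675/1403 ≈ 0.4811.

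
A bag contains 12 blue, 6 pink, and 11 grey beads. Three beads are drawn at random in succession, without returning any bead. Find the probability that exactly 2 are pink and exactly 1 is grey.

55/1218

Unordered draws without replacement: count favorable combinations over C(29,3).
Favorable = C(12,0) · C(6,2) · C(11,1) = 165; total = C(29,3) = 3654.
P = 165/3654 = 55/1218 ≈ 0.0452.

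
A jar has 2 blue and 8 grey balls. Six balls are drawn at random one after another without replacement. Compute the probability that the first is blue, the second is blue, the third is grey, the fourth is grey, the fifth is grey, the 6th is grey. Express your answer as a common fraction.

Multiply the conditional probability of each draw in order, without replacement, so each draw removes one from its color and from the total.
P = (2/10) · (1/9) · (8/8) · (7/7) · (6/6) · (5/5) = 1/45 ≈ 0.0222.

1/45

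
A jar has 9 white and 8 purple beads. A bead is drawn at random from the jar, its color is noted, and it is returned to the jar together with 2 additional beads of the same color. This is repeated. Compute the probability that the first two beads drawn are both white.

After a white draw the jar holds 11 white out of 19.
P = (9/17)·(11/19) = 99/323 ≈ 0.3065.

99/323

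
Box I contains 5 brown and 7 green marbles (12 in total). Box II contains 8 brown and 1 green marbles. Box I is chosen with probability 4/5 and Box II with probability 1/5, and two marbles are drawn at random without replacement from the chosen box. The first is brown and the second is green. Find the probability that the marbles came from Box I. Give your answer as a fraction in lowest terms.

P(E | Box I) = 35/132; P(E | Box II) = 1/9.
P(E) = 4/5·35/132 + 1/5·1/9 = 116/495.
By Bayes' rule, P(Box I | E) = 7/33 / 116/495 = 105/116 ≈ 0.9052.

105/116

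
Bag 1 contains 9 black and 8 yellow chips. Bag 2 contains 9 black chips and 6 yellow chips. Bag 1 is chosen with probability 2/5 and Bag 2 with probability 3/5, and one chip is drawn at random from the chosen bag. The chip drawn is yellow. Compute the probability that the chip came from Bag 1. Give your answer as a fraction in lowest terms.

40/91

P(yellow | Bag 1) = 8/17; P(yellow | Bag 2) = 2/5.
P(yellow) = 2/5·8/17 + 3/5·2/5 = 182/425.
By Bayes' rule, P(Bag 1 | yellow) = 16/85 / 182/425 = 40/91 ≈ 0.4396.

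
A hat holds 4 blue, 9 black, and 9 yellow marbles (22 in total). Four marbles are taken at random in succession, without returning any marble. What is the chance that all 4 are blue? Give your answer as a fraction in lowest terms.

Unordered draws without replacement: count favorable combinations over C(22,4).
Favorable = C(4,4) · C(9,0) · C(9,0) = 1; total = C(22,4) = 7315.
P = 1/7315 = 1/7315 ≈ 0.0001.

1/7315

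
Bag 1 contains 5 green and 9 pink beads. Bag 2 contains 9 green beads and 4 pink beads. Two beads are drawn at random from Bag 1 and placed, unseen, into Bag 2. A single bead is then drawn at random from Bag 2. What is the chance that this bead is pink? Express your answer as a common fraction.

37/105

Condition on how many of the transferred beads are pink (from Bag 1: 9 pink of 14; then Bag 2 has 15 total).
  0 pink: C(9,0)C(5,2)/C(14,2) = 10/91; then P = 4/15
  1 pink: C(9,1)C(5,1)/C(14,2) = 45/91; then P = 5/15
  2 pink: C(9,2)C(5,0)/C(14,2) = 36/91; then P = 6/15
P(pink from Bag 2) = 37/105 ≈ 0.3524.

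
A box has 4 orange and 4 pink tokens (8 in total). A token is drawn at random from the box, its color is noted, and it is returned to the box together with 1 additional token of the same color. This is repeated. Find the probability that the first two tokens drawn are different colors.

4/9

Either orange then pink, or pink then orange; after the first draw the total is 9.
P = (4/8)·(4/9) + (4/8)·(4/9) = 4/9 ≈ 0.4444.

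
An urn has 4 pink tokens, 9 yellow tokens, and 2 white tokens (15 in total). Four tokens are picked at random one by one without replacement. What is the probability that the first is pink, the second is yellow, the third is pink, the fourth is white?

Multiply the conditional probability of each draw in order, without replacement, so each draw removes one from its color and from the total.
P = (4/15) · (9/14) · (3/13) · (2/12) = 3/455 ≈ 0.0066.

3/455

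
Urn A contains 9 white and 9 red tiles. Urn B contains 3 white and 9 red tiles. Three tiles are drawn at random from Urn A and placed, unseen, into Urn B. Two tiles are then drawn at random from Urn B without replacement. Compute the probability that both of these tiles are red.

569/1190

Condition on how many of the transferred tiles are red (from Urn A: 9 red of 18; then Urn B has 15 total).
  0 red: C(9,0)C(9,3)/C(18,3) = 7/68; then P = C(9,2)/C(15,2) = 12/35
  1 red: C(9,1)C(9,2)/C(18,3) = 27/68; then P = C(10,2)/C(15,2) = 3/7
  2 red: C(9,2)C(9,1)/C(18,3) = 27/68; then P = C(11,2)/C(15,2) = 11/21
  3 red: C(9,3)C(9,0)/C(18,3) = 7/68; then P = C(12,2)/C(15,2) = 22/35
P(both red) = 569/1190 ≈ 0.4782.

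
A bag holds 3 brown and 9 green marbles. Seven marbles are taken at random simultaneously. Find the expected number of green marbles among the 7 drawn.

21/4

By linearity of expectation, E[X] = Σ P(draw i is green); by symmetry each draw (even without replacement) has P(green) = 9/12.
E[X] = 7 · 9/12 = 21/4 ≈ 5.2500.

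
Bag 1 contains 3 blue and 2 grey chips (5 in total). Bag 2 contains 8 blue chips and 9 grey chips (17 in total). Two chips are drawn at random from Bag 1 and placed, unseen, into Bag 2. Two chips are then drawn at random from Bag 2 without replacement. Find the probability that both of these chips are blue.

Condition on how many of the transferred chips are blue (from Bag 1: 3 blue of 5; then Bag 2 has 19 total).
  0 blue: C(3,0)C(2,2)/C(5,2) = 1/10; then P = C(8,2)/C(19,2) = 28/171
  1 blue: C(3,1)C(2,1)/C(5,2) = 3/5; then P = C(9,2)/C(19,2) = 4/19
  2 blue: C(3,2)C(2,0)/C(5,2) = 3/10; then P = C(10,2)/C(19,2) = 5/19
P(both blue) = 379/1710 ≈ 0.2216.

379/1710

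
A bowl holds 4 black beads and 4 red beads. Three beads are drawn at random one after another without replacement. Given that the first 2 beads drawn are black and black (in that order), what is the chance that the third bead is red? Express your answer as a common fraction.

After removing 2 black, the bowl has 4 red out of 6 remaining.
P(third is red | given) = 4/6 = 2/3 ≈ 0.6667.

2/3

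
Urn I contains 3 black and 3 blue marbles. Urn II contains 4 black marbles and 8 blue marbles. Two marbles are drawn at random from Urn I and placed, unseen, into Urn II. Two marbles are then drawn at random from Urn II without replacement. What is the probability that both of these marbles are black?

Condition on how many of the transferred marbles are black (from Urn I: 3 black of 6; then Urn II has 14 total).
  0 black: C(3,0)C(3,2)/C(6,2) = 1/5; then P = C(4,2)/C(14,2) = 6/91
  1 black: C(3,1)C(3,1)/C(6,2) = 3/5; then P = C(5,2)/C(14,2) = 10/91
  2 black: C(3,2)C(3,0)/C(6,2) = 1/5; then P = C(6,2)/C(14,2) = 15/91
P(both black) = 51/455 ≈ 0.1121.

51/455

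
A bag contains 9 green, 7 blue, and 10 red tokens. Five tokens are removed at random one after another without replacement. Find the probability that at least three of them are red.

4503/16445

Sum the hypergeometric tail for j = 3,…,5 red tokens.
Favorable = C(10,3)·C(16,2) + C(10,4)·C(16,1) + C(10,5)·C(16,0) = 18012; total = C(26,5) = 65780.
P = 18012/65780 = 4503/16445 ≈ 0.2738.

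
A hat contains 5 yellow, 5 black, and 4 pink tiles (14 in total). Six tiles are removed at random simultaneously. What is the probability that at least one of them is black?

139/143

Use the complement: P(at least one black) = 1 − P(no black).
P(none) = C(9,6)/C(14,6) = 84/3003.
So P = 1 − 84/3003 = 139/143 ≈ 0.9720.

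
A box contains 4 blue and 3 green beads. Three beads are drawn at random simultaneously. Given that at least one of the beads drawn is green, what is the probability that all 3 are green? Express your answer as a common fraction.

1/31

P(all 3 green) = C(3,3)/C(7,3) = 1/35; P(at least one green) = 1 − C(4,3)/C(7,3) = 31/35.
Since 'all 3 green' ⊆ 'at least one green', P(all 3 | at least one) = 1/35 / 31/35 = 1/31 ≈ 0.0323.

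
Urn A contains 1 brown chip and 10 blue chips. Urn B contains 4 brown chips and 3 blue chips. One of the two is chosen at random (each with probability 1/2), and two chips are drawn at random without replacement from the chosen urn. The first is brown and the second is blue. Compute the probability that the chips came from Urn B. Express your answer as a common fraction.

22/29

P(E | Urn A) = 1/11; P(E | Urn B) = 2/7.
P(E) = 1/2·1/11 + 1/2·2/7 = 29/154.
By Bayes' rule, P(Urn B | E) = 1/7 / 29/154 = 22/29 ≈ 0.7586.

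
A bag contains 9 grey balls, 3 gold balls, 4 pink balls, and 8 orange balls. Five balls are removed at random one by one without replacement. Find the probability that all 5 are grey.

3/1012

Unordered draws without replacement: count favorable combinations over C(24,5).
Favorable = C(9,5) · C(3,0) · C(4,0) · C(8,0) = 126; total = C(24,5) = 42504.
P = 126/42504 = 3/1012 ≈ 0.0030.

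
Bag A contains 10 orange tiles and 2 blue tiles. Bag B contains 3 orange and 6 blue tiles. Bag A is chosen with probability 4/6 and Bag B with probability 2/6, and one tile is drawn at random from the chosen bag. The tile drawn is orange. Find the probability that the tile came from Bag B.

P(orange | Bag A) = 5/6; P(orange | Bag B) = 1/3.
P(orange) = 2/3·5/6 + 1/3·1/3 = 2/3.
By Bayes' rule, P(Bag B | orange) = 1/9 / 2/3 = 1/6 ≈ 0.1667.

1/6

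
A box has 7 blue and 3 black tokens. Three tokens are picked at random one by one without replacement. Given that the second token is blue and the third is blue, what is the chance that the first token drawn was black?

P(first=black and the second token is blue and the third is blue) = (3/10)·(7/9)·(6/8) = 7/40.
P(E) = Σ over first color = 7/24 + 7/40 = 7/15.
By Bayes, P(first=black | E) = 7/40 / 7/15 = 3/8 ≈ 0.3750.

3/8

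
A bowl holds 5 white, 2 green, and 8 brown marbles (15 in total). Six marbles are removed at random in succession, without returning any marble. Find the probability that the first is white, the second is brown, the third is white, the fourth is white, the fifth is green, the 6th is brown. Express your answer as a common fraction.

4/2145

Multiply the conditional probability of each draw in order, without replacement, so each draw removes one from its color and from the total.
P = (5/15) · (8/14) · (4/13) · (3/12) · (2/11) · (7/10) = 4/2145 ≈ 0.0019.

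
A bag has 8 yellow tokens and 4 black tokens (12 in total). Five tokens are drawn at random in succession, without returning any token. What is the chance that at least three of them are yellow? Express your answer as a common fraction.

28/33

Sum the hypergeometric tail for j = 3,…,5 yellow tokens.
Favorable = C(8,3)·C(4,2) + C(8,4)·C(4,1) + C(8,5)·C(4,0) = 672; total = C(12,5) = 792.
P = 672/792 = 28/33 ≈ 0.8485.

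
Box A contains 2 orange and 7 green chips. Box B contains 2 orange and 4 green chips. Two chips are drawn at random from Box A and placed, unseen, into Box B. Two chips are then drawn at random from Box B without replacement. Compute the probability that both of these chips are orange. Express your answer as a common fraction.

Condition on how many of the transferred chips are orange (from Box A: 2 orange of 9; then Box B has 8 total).
  0 orange: C(2,0)C(7,2)/C(9,2) = 7/12; then P = C(2,2)/C(8,2) = 1/28
  1 orange: C(2,1)C(7,1)/C(9,2) = 7/18; then P = C(3,2)/C(8,2) = 3/28
  2 orange: C(2,2)C(7,0)/C(9,2) = 1/36; then P = C(4,2)/C(8,2) = 3/14
P(both orange) = 23/336 ≈ 0.0685.

23/336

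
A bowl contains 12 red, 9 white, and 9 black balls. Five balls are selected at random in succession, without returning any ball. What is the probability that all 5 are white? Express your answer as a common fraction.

1/1131

Unordered draws without replacement: count favorable combinations over C(30,5).
Favorable = C(12,0) · C(9,5) · C(9,0) = 126; total = C(30,5) = 142506.
P = 126/142506 = 1/1131 ≈ 0.0009.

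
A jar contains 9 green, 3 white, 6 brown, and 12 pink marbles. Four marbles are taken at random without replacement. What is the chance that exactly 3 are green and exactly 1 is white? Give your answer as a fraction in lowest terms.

4/435

Unordered draws without replacement: count favorable combinations over C(30,4).
Favorable = C(9,3) · C(3,1) · C(6,0) · C(12,0) = 252; total = C(30,4) = 27405.
P = 252/27405 = 4/435 ≈ 0.0092.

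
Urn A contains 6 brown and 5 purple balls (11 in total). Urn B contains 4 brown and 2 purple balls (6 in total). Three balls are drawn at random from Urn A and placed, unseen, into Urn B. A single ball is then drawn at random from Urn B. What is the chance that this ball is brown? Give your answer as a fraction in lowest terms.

Condition on how many of the transferred balls are brown (from Urn A: 6 brown of 11; then Urn B has 9 total).
  0 brown: C(6,0)C(5,3)/C(11,3) = 2/33; then P = 4/9
  1 brown: C(6,1)C(5,2)/C(11,3) = 4/11; then P = 5/9
  2 brown: C(6,2)C(5,1)/C(11,3) = 5/11; then P = 6/9
  3 brown: C(6,3)C(5,0)/C(11,3) = 4/33; then P = 7/9
P(brown from Urn B) = 62/99 ≈ 0.6263.

62/99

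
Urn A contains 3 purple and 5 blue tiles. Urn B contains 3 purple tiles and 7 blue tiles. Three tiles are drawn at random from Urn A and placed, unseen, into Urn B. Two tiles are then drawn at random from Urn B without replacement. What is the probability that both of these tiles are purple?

125/1456

Condition on how many of the transferred tiles are purple (from Urn A: 3 purple of 8; then Urn B has 13 total).
  0 purple: C(3,0)C(5,3)/C(8,3) = 5/28; then P = C(3,2)/C(13,2) = 1/26
  1 purple: C(3,1)C(5,2)/C(8,3) = 15/28; then P = C(4,2)/C(13,2) = 1/13
  2 purple: C(3,2)C(5,1)/C(8,3) = 15/56; then P = C(5,2)/C(13,2) = 5/39
  3 purple: C(3,3)C(5,0)/C(8,3) = 1/56; then P = C(6,2)/C(13,2) = 5/26
P(both purple) = 125/1456 ≈ 0.0859.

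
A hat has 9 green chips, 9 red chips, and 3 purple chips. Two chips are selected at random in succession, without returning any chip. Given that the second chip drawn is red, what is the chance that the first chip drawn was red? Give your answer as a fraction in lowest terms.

2/5

P(first=red and the second chip drawn is red) = (9/21)·(8/20) = 6/35.
P(the second chip drawn is red) = Σ over first color = 27/140 + 6/35 + 9/140 = 3/7.
By Bayes, P(first=red | the second chip drawn is red) = 6/35 / 3/7 = 2/5 ≈ 0.4000.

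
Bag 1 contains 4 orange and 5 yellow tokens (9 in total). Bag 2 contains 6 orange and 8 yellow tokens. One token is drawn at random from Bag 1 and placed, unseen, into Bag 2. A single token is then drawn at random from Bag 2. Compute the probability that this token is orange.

58/135

Condition on how many of the transferred tokens are orange (from Bag 1: 4 orange of 9; then Bag 2 has 15 total).
  0 orange: C(4,0)C(5,1)/C(9,1) = 5/9; then P = 6/15
  1 orange: C(4,1)C(5,0)/C(9,1) = 4/9; then P = 7/15
P(orange from Bag 2) = 58/135 ≈ 0.4296.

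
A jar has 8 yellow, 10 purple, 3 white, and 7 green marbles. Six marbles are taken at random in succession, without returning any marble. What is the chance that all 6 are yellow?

Unordered draws without replacement: count favorable combinations over C(28,6).
Favorable = C(8,6) · C(10,0) · C(3,0) · C(7,0) = 28; total = C(28,6) = 376740.
P = 28/376740 = 1/13455 ≈ 0.0001.

1/13455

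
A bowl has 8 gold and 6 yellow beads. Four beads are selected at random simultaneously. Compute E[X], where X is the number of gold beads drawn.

By linearity of expectation, E[X] = Σ P(draw i is gold); by symmetry each draw (even without replacement) has P(gold) = 8/14.
E[X] = 4 · 8/14 = 16/7 ≈ 2.2857.

16/7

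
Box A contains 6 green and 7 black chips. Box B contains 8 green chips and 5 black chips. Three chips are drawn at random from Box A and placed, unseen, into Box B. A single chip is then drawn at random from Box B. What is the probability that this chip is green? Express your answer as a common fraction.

61/104

Condition on how many of the transferred chips are green (from Box A: 6 green of 13; then Box B has 16 total).
  0 green: C(6,0)C(7,3)/C(13,3) = 35/286; then P = 8/16
  1 green: C(6,1)C(7,2)/C(13,3) = 63/143; then P = 9/16
  2 green: C(6,2)C(7,1)/C(13,3) = 105/286; then P = 10/16
  3 green: C(6,3)C(7,0)/C(13,3) = 10/143; then P = 11/16
P(green from Box B) = 61/104 ≈ 0.5865.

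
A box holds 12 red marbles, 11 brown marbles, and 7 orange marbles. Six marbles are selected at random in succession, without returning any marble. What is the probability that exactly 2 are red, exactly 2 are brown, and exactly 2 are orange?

242/1885

Unordered draws without replacement: count favorable combinations over C(30,6).
Favorable = C(12,2) · C(11,2) · C(7,2) = 76230; total = C(30,6) = 593775.
P = 76230/593775 = 242/1885 ≈ 0.1284.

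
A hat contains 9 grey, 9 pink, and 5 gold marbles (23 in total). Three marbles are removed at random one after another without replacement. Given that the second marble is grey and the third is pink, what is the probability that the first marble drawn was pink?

P(first=pink and the second marble is grey and the third is pink) = (9/23)·(9/22)·(8/21) = 108/1771.
P(E) = Σ over first color = 108/1771 + 108/1771 + 135/3542 = 81/506.
By Bayes, P(first=pink | E) = 108/1771 / 81/506 = 8/21 ≈ 0.3810.

8/21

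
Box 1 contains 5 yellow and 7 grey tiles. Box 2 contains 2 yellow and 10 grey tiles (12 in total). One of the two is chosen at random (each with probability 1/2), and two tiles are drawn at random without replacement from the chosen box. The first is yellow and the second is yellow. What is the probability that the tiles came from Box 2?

1/11

P(E | Box 1) = 5/33; P(E | Box 2) = 1/66.
P(E) = 1/2·5/33 + 1/2·1/66 = 1/12.
By Bayes' rule, P(Box 2 | E) = 1/132 / 1/12 = 1/11 ≈ 0.0909.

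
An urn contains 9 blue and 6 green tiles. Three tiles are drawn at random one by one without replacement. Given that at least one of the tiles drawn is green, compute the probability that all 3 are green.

20/371

P(all 3 green) = C(6,3)/C(15,3) = 4/91; P(at least one green) = 1 − C(9,3)/C(15,3) = 53/65.
Since 'all 3 green' ⊆ 'at least one green', P(all 3 | at least one) = 4/91 / 53/65 = 20/371 ≈ 0.0539.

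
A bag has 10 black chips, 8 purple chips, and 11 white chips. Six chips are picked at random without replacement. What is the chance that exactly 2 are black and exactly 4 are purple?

5/754

Unordered draws without replacement: count favorable combinations over C(29,6).
Favorable = C(10,2) · C(8,4) · C(11,0) = 3150; total = C(29,6) = 475020.
P = 3150/475020 = 5/754 ≈ 0.0066.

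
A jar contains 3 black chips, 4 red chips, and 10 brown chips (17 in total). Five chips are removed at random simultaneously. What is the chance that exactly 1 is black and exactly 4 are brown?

Unordered draws without replacement: count favorable combinations over C(17,5).
Favorable = C(3,1) · C(4,0) · C(10,4) = 630; total = C(17,5) = 6188.
P = 630/6188 = 45/442 ≈ 0.1018.

45/442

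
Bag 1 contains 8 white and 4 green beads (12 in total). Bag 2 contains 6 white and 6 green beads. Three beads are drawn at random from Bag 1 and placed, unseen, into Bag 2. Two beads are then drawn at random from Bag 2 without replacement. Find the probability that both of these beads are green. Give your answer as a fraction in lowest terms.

78/385

Condition on how many of the transferred beads are green (from Bag 1: 4 green of 12; then Bag 2 has 15 total).
  0 green: C(4,0)C(8,3)/C(12,3) = 14/55; then P = C(6,2)/C(15,2) = 1/7
  1 green: C(4,1)C(8,2)/C(12,3) = 28/55; then P = C(7,2)/C(15,2) = 1/5
  2 green: C(4,2)C(8,1)/C(12,3) = 12/55; then P = C(8,2)/C(15,2) = 4/15
  3 green: C(4,3)C(8,0)/C(12,3) = 1/55; then P = C(9,2)/C(15,2) = 12/35
P(both green) = 78/385 ≈ 0.2026.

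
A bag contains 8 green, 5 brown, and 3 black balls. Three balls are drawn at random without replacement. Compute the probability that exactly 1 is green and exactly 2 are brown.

1/7

Unordered draws without replacement: count favorable combinations over C(16,3).
Favorable = C(8,1) · C(5,2) · C(3,0) = 80; total = C(16,3) = 560.
P = 80/560 = 1/7 ≈ 0.1429.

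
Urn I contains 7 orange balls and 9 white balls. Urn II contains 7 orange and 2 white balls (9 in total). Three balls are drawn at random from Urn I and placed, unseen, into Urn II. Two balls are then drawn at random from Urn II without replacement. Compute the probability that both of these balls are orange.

Condition on how many of the transferred balls are orange (from Urn I: 7 orange of 16; then Urn II has 12 total).
  0 orange: C(7,0)C(9,3)/C(16,3) = 3/20; then P = C(7,2)/C(12,2) = 7/22
  1 orange: C(7,1)C(9,2)/C(16,3) = 9/20; then P = C(8,2)/C(12,2) = 14/33
  2 orange: C(7,2)C(9,1)/C(16,3) = 27/80; then P = C(9,2)/C(12,2) = 6/11
  3 orange: C(7,3)C(9,0)/C(16,3) = 1/16; then P = C(10,2)/C(12,2) = 15/22
P(both orange) = 819/1760 ≈ 0.4653.

819/1760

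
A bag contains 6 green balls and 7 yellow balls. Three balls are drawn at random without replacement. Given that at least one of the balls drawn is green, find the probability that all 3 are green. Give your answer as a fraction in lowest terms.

P(all 3 green) = C(6,3)/C(13,3) = 10/143; P(at least one green) = 1 − C(7,3)/C(13,3) = 251/286.
Since 'all 3 green' ⊆ 'at least one green', P(all 3 | at least one) = 10/143 / 251/286 = 20/251 ≈ 0.0797.

20/251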